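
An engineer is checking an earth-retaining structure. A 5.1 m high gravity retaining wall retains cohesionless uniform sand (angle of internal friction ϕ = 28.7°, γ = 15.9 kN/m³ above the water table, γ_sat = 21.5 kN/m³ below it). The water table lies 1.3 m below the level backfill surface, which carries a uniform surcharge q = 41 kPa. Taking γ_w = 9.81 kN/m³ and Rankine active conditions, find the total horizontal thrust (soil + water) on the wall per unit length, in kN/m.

K_a = tan²(45° − φ/2) = 0.3511.
γ' = 21.5 − 9.81 = 11.69 kN/m³. h₂ = H − d_w = 3.8 m.
σ'_h: at surface K_a·q = 14.40; at WT K_a(q+γd_w) = 21.66; at base K_a(q+γd_w+γ'h₂) = 37.25 kPa.
P₁ = ½(14.40+21.66)×1.3 = 23.43; P₂ = ½(21.66+37.25)×3.8 = 111.9; P_w = ½γ_w h₂² = 70.83.
Total = 23.43+111.9+70.83 = 206.2 kN/m.

206 kN/m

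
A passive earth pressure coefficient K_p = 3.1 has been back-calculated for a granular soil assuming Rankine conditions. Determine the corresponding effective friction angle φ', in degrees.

30.8°

K_p = (1+sin φ)/(1−sin φ) ⇒ sin φ = (K_p − 1)/(K_p + 1) = 0.5122.
φ = arcsin(0.5122) = 30.81°.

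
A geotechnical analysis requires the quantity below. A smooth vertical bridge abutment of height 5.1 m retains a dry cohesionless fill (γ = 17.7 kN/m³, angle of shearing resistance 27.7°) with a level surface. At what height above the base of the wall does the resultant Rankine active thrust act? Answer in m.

1.70 m

K_a = 0.3653.
The pressure distribution is triangular, so the resultant acts at H/3 above the base = 5.1/3 = 1.700 m.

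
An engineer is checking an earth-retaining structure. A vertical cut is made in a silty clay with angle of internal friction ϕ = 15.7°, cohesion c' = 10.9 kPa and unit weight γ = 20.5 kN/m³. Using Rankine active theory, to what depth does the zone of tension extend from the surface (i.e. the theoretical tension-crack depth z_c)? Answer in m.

K_a = tan²(45° − 15.7°/2) = 0.5741; √K_a = 0.7577.
The active pressure is zero where K_a γ z = 2c√K_a, so z_c = 2c/(γ√K_a) = 2×10.9/(20.5×0.7577) = 1.404 m.

1.40 m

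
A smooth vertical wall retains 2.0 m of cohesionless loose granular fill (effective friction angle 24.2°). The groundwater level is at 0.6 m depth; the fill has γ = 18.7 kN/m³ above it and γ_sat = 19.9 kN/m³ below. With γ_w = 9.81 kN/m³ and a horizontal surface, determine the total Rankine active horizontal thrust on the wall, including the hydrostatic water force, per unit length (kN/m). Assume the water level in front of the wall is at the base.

21.7 kN/m

K_a = tan²(45° − φ/2) = 0.4185.
γ' = 19.9 − 9.81 = 10.09 kN/m³. Depth below WT = 1.4 m.
σ'_h at WT = K_a γ d_w = 4.696 kPa; at base = 4.696 + K_a γ' × 1.4 = 10.61 kPa.
P₁ (0–0.6 m) = ½×4.696×0.6 = 1.409. P₂ (0.6–2.0 m) = ½(4.696+10.61)×1.4 = 10.71.
P_w = ½ γ_w h₂² = 0.5×9.81×1.4² = 9.614. Total = 1.409+10.71+9.614 = 21.73 kN/m.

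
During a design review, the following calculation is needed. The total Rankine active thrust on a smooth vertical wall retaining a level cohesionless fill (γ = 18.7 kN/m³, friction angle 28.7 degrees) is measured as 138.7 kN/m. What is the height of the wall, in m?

6.50 m

K_a = 0.3511. P_a = ½ K_a γ H² ⇒ H = √(2P_a/(K_a γ)).
H = √(2×138.7/(0.3511×18.7)) = 6.500 m.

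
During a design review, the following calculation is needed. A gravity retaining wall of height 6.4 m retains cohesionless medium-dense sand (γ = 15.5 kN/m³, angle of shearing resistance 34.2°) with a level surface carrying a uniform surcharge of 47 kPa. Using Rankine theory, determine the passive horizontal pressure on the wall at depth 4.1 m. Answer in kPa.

K_p = (1 + sin φ)/(1 − sin φ) = 3.567.
σ_v = γz + q = 15.5 × 4.1 + 47 = 110.5 kPa.
σ_h = K_p σ_v = 3.567 × 110.5 = 394.3 kPa.

394 kPa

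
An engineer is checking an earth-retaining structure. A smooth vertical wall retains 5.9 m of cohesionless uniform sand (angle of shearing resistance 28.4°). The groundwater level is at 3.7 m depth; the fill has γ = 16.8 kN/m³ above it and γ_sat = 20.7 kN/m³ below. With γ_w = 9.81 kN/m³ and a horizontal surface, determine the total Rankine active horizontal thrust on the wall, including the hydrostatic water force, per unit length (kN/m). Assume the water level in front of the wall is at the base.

123 kN/m

K_a = tan²(45° − φ/2) = 0.3554.
γ' = 20.7 − 9.81 = 10.89 kN/m³. Depth below WT = 2.2 m.
σ'_h at WT = K_a γ d_w = 22.09 kPa; at base = 22.09 + K_a γ' × 2.2 = 30.60 kPa.
P₁ (0–3.7 m) = ½×22.09×3.7 = 40.86. P₂ (3.7–5.9 m) = ½(22.09+30.60)×2.2 = 57.96.
P_w = ½ γ_w h₂² = 0.5×9.81×2.2² = 23.74. Total = 40.86+57.96+23.74 = 122.6 kN/m.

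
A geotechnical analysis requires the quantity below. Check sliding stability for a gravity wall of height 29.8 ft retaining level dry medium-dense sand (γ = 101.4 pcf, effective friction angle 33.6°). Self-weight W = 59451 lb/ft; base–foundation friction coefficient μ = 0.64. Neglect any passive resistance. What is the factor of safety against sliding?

2.94

K_a = tan²(45° − 33.6°/2) = 0.2875.
P_a = ½K_aγH² = 0.5×0.2875×101.4×29.8² = 12940 lb/ft, acting at H/3 = 9.933 ft above the base.
FS_sliding = μW / P_a = 0.64×59451 / 12940 = 2.939.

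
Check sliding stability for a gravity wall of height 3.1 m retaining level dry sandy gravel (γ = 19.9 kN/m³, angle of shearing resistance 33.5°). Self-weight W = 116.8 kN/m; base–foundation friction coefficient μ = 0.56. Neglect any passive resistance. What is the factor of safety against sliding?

2.37

K_a = tan²(45° − 33.5°/2) = 0.2887.
P_a = ½K_aγH² = 0.5×0.2887×19.9×3.1² = 27.61 kN/m, acting at H/3 = 1.033 m above the base.
FS_sliding = μW / P_a = 0.56×116.8 / 27.61 = 2.369.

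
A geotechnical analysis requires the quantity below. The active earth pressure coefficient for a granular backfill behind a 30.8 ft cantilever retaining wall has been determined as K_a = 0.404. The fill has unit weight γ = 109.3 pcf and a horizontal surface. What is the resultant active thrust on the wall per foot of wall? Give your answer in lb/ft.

P = ½ K_a γ H² = 0.5 × 0.404 × 109.3 × 30.8² = 20940 lb/ft.

20900 lb/ft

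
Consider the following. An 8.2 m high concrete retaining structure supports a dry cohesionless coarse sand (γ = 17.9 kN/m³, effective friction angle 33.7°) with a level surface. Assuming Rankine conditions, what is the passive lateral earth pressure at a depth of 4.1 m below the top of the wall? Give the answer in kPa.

K_p = (1 + sin φ)/(1 − sin φ) = 3.493.
σ_h = K_p γ z = 3.493 × 17.9 × 4.1 = 256.3 kPa.

256 kPa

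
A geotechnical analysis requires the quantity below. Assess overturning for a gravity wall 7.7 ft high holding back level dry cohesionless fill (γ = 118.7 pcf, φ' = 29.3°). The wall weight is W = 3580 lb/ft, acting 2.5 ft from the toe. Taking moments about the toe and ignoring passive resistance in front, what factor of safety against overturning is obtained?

2.89

K_a = tan²(45° − 29.3°/2) = 0.3428.
P_a = ½K_aγH² = 0.5×0.3428×118.7×7.7² = 1206 lb/ft, acting at H/3 = 2.567 ft above the base.
Overturning moment M_o = P_a × H/3 = 1206 × 2.567 = 3096.
Resisting moment M_r = W × 2.5 = 3580 × 2.5 = 8950.
FS_overturning = M_r/M_o = 8950/3096 = 2.890.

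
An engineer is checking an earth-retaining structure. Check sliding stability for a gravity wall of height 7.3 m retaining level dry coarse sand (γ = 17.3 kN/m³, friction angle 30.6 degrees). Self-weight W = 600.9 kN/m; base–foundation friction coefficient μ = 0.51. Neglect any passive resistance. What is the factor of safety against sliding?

2.04

K_a = tan²(45° − 30.6°/2) = 0.3253.
P_a = ½K_aγH² = 0.5×0.3253×17.3×7.3² = 150.0 kN/m, acting at H/3 = 2.433 m above the base.
FS_sliding = μW / P_a = 0.51×600.9 / 150.0 = 2.043.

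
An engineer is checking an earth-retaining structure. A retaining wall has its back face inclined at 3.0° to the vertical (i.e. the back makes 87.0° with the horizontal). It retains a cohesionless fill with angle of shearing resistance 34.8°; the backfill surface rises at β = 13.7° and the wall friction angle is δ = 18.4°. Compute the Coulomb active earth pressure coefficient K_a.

K_a = sin²(α+φ) / [sin²α · sin(α−δ) · (1 + √{sin(φ+δ)sin(φ−β) / (sin(α−δ)sin(α+β))})²].
With α = 87.0°, φ = 34.8°, δ = 18.4°, β = 13.7°: K_a = 0.3191.

0.319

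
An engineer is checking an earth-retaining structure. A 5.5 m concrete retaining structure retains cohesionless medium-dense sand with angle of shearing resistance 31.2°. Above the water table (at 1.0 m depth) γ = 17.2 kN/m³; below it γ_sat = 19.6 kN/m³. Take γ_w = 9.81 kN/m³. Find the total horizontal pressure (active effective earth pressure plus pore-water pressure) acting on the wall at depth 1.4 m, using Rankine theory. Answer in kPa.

K_a = (1 − sin φ)/(1 + sin φ) = 0.3175.
γ' = 19.6 − 9.81 = 9.790 kN/m³.
Effective vertical stress at 1.4 m: σ'_v = 17.2×1.0 + 9.790×0.400 = 21.12 kPa.
σ'_h = K_a σ'_v = 0.3175 × 21.12 = 6.704 kPa; u = γ_w × 0.400 = 3.924 kPa.
Total σ_h = 6.704 + 3.924 = 10.63 kPa.

10.6 kPa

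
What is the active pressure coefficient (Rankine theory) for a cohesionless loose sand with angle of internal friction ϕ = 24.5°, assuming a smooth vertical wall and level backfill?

0.414

K_a = (1 − sin φ)/(1 + sin φ) = (1 − sin 24.5°)/(1 + sin 24.5°) = 0.4137.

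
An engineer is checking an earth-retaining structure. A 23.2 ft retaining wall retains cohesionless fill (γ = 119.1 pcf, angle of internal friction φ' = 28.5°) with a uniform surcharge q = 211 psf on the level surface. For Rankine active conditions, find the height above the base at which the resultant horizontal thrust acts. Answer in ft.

K_a = 0.3540.
Triangular part P₁ = ½K_aγH² = 11340 at H/3 = 7.733 ft; rectangular part P₂ = K_a q H = 1733 at H/2 = 11.60 ft.
ȳ = (P₁·7.733 + P₂·11.60)/(P₁+P₂) = 8.246 ft.

8.25 ft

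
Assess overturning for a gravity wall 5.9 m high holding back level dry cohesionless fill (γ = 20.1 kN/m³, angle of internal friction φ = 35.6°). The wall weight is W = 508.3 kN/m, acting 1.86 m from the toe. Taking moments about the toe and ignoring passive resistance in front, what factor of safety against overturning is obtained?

K_a = tan²(45° − 35.6°/2) = 0.2641.
P_a = ½K_aγH² = 0.5×0.2641×20.1×5.9² = 92.40 kN/m, acting at H/3 = 1.967 m above the base.
Overturning moment M_o = P_a × H/3 = 92.40 × 1.967 = 181.7.
Resisting moment M_r = W × 1.86 = 508.3 × 1.86 = 945.4.
FS_overturning = M_r/M_o = 945.4/181.7 = 5.203.

5.20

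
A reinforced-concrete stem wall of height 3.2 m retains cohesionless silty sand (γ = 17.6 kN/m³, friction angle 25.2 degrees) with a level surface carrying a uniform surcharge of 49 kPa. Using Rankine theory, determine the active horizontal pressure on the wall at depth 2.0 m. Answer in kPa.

33.9 kPa

K_a = (1 − sin φ)/(1 + sin φ) = 0.4027.
σ_v = γz + q = 17.6 × 2.0 + 49 = 84.20 kPa.
σ_h = K_a σ_v = 0.4027 × 84.20 = 33.91 kPa.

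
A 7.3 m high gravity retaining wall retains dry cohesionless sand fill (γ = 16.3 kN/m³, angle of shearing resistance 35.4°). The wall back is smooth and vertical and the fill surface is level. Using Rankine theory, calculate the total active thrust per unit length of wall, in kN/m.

116 kN/m

K_a = tan²(45° − φ/2) = 0.2664.
P_a = ½ K_a γ H² = 0.5 × 0.2664 × 16.3 × 7.3² = 115.7 kN/m.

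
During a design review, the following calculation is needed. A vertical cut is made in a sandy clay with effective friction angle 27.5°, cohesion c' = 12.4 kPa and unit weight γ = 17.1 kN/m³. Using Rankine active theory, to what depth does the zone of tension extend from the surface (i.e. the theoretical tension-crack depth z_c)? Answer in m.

K_a = tan²(45° − 27.5°/2) = 0.3682; √K_a = 0.6068.
The active pressure is zero where K_a γ z = 2c√K_a, so z_c = 2c/(γ√K_a) = 2×12.4/(17.1×0.6068) = 2.390 m.

2.39 m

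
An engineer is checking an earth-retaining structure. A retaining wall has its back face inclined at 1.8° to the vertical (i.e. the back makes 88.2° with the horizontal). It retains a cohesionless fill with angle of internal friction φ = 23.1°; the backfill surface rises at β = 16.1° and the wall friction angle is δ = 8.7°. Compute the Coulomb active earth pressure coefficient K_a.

0.557

K_a = sin²(α+φ) / [sin²α · sin(α−δ) · (1 + √{sin(φ+δ)sin(φ−β) / (sin(α−δ)sin(α+β))})²].
With α = 88.2°, φ = 23.1°, δ = 8.7°, β = 16.1°: K_a = 0.5570.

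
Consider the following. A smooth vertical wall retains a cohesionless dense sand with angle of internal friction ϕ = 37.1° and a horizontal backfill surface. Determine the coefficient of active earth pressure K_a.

0.247

K_a = tan²(45° − φ/2) = tan²(26.45°) = 0.2475.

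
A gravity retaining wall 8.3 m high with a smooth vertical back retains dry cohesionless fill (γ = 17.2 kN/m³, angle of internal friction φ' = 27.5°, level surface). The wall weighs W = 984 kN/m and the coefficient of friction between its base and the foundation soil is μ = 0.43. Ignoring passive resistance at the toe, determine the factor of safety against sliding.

1.94

K_a = tan²(45° − 27.5°/2) = 0.3682.
P_a = ½K_aγH² = 0.5×0.3682×17.2×8.3² = 218.2 kN/m, acting at H/3 = 2.767 m above the base.
FS_sliding = μW / P_a = 0.43×984 / 218.2 = 1.940.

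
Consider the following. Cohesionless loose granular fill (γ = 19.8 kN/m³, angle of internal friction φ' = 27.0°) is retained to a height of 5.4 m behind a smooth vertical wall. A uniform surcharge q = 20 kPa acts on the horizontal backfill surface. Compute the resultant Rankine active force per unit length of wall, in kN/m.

K_a = tan²(45° − φ/2) = 0.3755.
Soil triangle: ½ K_a γ H² = 0.5×0.3755×19.8×5.4² = 108.4 kN/m.
Surcharge rectangle: K_a q H = 0.3755×20×5.4 = 40.56 kN/m.
Total = 108.4 + 40.56 = 149.0 kN/m.

149 kN/m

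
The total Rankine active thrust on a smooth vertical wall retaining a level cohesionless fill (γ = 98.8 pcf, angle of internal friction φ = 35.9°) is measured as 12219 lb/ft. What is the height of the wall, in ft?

K_a = 0.2607. P_a = ½ K_a γ H² ⇒ H = √(2P_a/(K_a γ)).
H = √(2×12219/(0.2607×98.8)) = 30.80 ft.

30.8 ft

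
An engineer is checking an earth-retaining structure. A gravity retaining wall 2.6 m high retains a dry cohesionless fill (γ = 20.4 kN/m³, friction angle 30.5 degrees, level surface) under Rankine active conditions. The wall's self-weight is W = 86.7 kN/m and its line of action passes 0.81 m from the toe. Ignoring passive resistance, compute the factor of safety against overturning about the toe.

3.60

K_a = tan²(45° − 30.5°/2) = 0.3267.
P_a = ½K_aγH² = 0.5×0.3267×20.4×2.6² = 22.52 kN/m, acting at H/3 = 0.8667 m above the base.
Overturning moment M_o = P_a × H/3 = 22.52 × 0.8667 = 19.52.
Resisting moment M_r = W × 0.81 = 86.7 × 0.81 = 70.23.
FS_overturning = M_r/M_o = 70.23/19.52 = 3.598.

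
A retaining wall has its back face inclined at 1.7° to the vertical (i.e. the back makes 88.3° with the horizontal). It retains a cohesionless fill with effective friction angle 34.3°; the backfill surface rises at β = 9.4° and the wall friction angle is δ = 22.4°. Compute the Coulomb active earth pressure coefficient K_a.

0.295

K_a = sin²(α+φ) / [sin²α · sin(α−δ) · (1 + √{sin(φ+δ)sin(φ−β) / (sin(α−δ)sin(α+β))})²].
With α = 88.3°, φ = 34.3°, δ = 22.4°, β = 9.4°: K_a = 0.2952.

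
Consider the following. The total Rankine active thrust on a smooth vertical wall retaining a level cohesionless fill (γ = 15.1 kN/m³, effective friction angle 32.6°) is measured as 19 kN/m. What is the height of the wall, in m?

2.90 m

K_a = 0.2997. P_a = ½ K_a γ H² ⇒ H = √(2P_a/(K_a γ)).
H = √(2×19/(0.2997×15.1)) = 2.898 m.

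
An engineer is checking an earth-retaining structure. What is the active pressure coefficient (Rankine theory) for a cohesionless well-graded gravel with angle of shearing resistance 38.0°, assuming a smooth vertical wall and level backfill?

0.238

K_a = (1 − sin φ)/(1 + sin φ) = (1 − sin 38.0°)/(1 + sin 38.0°) = 0.2379.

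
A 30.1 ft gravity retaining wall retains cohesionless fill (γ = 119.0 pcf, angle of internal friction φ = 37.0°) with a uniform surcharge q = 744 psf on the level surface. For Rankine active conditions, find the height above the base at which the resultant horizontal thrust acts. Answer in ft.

K_a = 0.2486.
Triangular part P₁ = ½K_aγH² = 13400 at H/3 = 10.03 ft; rectangular part P₂ = K_a q H = 5567 at H/2 = 15.05 ft.
ȳ = (P₁·10.03 + P₂·15.05)/(P₁+P₂) = 11.51 ft.

11.5 ft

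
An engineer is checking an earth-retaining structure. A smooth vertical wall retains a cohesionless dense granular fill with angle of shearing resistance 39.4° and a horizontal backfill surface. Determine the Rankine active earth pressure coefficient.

K_a = (1 − sin φ)/(1 + sin φ) = (1 − sin 39.4°)/(1 + sin 39.4°) = 0.2234.

0.223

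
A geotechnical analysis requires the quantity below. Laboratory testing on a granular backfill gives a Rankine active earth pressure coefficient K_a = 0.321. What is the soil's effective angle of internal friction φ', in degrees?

30.9°

K_a = tan²(45° − φ/2) ⇒ 45° − φ/2 = arctan(√0.321) = 29.53°.
φ = 2(45° − 29.53°) = 30.93°.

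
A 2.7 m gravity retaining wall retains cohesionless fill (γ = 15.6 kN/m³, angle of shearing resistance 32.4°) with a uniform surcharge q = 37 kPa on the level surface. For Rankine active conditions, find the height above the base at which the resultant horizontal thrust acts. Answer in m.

K_a = 0.3022.
Triangular part P₁ = ½K_aγH² = 17.19 at H/3 = 0.9000 m; rectangular part P₂ = K_a q H = 30.19 at H/2 = 1.350 m.
ȳ = (P₁·0.9000 + P₂·1.350)/(P₁+P₂) = 1.187 m.

1.19 m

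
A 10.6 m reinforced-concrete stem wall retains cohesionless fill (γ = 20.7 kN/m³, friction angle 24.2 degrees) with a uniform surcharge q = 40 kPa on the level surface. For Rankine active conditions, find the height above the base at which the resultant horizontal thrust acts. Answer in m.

K_a = 0.4185.
Triangular part P₁ = ½K_aγH² = 486.7 at H/3 = 3.533 m; rectangular part P₂ = K_a q H = 177.5 at H/2 = 5.300 m.
ȳ = (P₁·3.533 + P₂·5.300)/(P₁+P₂) = 4.005 m.

4.01 m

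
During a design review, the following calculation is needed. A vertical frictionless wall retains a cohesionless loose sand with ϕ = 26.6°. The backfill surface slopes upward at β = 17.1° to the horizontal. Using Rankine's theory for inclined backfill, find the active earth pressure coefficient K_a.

K_a = cos β · (cos β − √(cos²β − cos²φ)) / (cos β + √(cos²β − cos²φ)).
cos β = 0.9558, cos φ = 0.8942, √(cos²β − cos²φ) = 0.3377.
K_a = 0.9558 × (0.9558 − 0.3377)/(0.9558 + 0.3377) = 0.4567.

0.457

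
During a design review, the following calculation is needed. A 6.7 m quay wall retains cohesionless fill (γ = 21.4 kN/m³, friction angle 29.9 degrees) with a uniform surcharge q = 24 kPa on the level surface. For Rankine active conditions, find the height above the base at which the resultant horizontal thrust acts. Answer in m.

K_a = 0.3347.
Triangular part P₁ = ½K_aγH² = 160.8 at H/3 = 2.233 m; rectangular part P₂ = K_a q H = 53.82 at H/2 = 3.350 m.
ȳ = (P₁·2.233 + P₂·3.350)/(P₁+P₂) = 2.513 m.

2.51 m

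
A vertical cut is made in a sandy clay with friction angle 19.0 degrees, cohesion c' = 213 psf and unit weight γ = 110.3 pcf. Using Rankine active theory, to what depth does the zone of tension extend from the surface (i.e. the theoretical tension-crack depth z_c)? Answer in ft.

5.41 ft

K_a = tan²(45° − 19.0°/2) = 0.5088; √K_a = 0.7133.
The active pressure is zero where K_a γ z = 2c√K_a, so z_c = 2c/(γ√K_a) = 2×213/(110.3×0.7133) = 5.415 ft.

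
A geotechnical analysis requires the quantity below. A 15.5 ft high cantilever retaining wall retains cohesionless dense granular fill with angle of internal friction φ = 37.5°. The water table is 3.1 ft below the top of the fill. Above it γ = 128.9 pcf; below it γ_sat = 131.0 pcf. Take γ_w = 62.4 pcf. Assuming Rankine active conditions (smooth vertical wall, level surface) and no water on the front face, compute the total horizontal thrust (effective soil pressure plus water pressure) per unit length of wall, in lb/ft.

K_a = tan²(45° − φ/2) = 0.2432.
γ' = 131.0 − 62.4 = 68.60 pcf. Depth below WT = 12.4 ft.
σ'_h at WT = K_a γ d_w = 97.18 psf; at base = 97.18 + K_a γ' × 12.4 = 304.0 psf.
P₁ (0–3.1 ft) = ½×97.18×3.1 = 150.6. P₂ (3.1–15.5 ft) = ½(97.18+304.0)×12.4 = 2488.
P_w = ½ γ_w h₂² = 0.5×62.4×12.4² = 4797. Total = 150.6+2488+4797 = 7436 lb/ft.

7440 lb/ft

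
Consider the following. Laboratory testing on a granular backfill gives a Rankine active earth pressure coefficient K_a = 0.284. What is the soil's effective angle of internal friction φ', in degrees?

K_a = tan²(45° − φ/2) ⇒ 45° − φ/2 = arctan(√0.284) = 28.05°.
φ = 2(45° − 28.05°) = 33.89°.

33.9°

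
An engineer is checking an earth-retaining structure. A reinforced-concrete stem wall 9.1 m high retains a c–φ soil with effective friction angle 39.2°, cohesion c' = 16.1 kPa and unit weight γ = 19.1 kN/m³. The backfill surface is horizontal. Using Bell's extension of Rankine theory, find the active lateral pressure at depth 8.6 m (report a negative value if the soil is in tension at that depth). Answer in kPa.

21.7 kPa

K_a = (1 − sin φ)/(1 + sin φ) = 0.2255.
σ_a = K_a γ z − 2c√K_a = 0.2255×19.1×8.6 − 2×16.1×0.4748 = 21.75 kPa.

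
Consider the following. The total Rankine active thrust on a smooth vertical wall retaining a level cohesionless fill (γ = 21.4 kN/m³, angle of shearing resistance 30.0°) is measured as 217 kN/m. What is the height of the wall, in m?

K_a = 0.3333. P_a = ½ K_a γ H² ⇒ H = √(2P_a/(K_a γ)).
H = √(2×217/(0.3333×21.4)) = 7.800 m.

7.80 m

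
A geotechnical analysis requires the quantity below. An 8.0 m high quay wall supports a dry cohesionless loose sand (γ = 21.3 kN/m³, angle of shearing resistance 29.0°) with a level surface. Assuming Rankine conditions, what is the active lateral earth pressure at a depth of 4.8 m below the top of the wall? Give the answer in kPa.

35.5 kPa

K_a = (1 − sin φ)/(1 + sin φ) = 0.3470.
σ_h = K_a γ z = 0.3470 × 21.3 × 4.8 = 35.47 kPa.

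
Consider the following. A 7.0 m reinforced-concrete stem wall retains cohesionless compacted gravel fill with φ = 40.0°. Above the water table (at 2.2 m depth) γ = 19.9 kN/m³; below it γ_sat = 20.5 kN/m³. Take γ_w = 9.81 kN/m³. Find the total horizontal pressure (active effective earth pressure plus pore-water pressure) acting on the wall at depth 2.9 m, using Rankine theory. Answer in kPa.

18.0 kPa

K_a = (1 − sin φ)/(1 + sin φ) = 0.2174.
γ' = 20.5 − 9.81 = 10.69 kN/m³.
Effective vertical stress at 2.9 m: σ'_v = 19.9×2.2 + 10.69×0.700 = 51.26 kPa.
σ'_h = K_a σ'_v = 0.2174 × 51.26 = 11.15 kPa; u = γ_w × 0.700 = 6.867 kPa.
Total σ_h = 11.15 + 6.867 = 18.01 kPa.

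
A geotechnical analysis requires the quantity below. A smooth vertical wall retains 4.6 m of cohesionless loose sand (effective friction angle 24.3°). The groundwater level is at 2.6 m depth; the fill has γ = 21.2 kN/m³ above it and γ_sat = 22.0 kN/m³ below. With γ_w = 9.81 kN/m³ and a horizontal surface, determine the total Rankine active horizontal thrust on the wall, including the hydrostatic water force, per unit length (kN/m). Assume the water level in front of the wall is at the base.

106 kN/m

K_a = tan²(45° − φ/2) = 0.4169.
γ' = 22.0 − 9.81 = 12.19 kN/m³. Depth below WT = 2.0 m.
σ'_h at WT = K_a γ d_w = 22.98 kPa; at base = 22.98 + K_a γ' × 2.0 = 33.14 kPa.
P₁ (0–2.6 m) = ½×22.98×2.6 = 29.87. P₂ (2.6–4.6 m) = ½(22.98+33.14)×2.0 = 56.13.
P_w = ½ γ_w h₂² = 0.5×9.81×2.0² = 19.62. Total = 29.87+56.13+19.62 = 105.6 kN/m.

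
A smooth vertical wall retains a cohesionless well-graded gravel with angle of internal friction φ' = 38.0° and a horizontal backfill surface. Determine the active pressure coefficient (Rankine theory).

K_a = tan²(45° − φ/2) = tan²(26.00°) = 0.2379.

0.238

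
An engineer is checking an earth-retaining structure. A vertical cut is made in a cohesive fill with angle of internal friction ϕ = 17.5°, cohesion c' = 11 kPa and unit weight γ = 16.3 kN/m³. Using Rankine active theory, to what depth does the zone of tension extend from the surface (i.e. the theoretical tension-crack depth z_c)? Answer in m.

K_a = tan²(45° − 17.5°/2) = 0.5376; √K_a = 0.7332.
The active pressure is zero where K_a γ z = 2c√K_a, so z_c = 2c/(γ√K_a) = 2×11/(16.3×0.7332) = 1.841 m.

1.84 m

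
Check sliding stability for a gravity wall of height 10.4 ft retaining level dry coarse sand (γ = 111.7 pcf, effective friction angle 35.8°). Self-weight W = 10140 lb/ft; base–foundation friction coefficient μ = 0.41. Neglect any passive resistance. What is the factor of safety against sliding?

2.63

K_a = tan²(45° − 35.8°/2) = 0.2619.
P_a = ½K_aγH² = 0.5×0.2619×111.7×10.4² = 1582 lb/ft, acting at H/3 = 3.467 ft above the base.
FS_sliding = μW / P_a = 0.41×10140 / 1582 = 2.628.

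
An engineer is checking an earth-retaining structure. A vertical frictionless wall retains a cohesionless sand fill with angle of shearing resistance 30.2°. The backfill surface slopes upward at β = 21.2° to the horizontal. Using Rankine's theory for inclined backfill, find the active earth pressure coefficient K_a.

K_a = cos β · (cos β − √(cos²β − cos²φ)) / (cos β + √(cos²β − cos²φ)).
cos β = 0.9323, cos φ = 0.8643, √(cos²β − cos²φ) = 0.3497.
K_a = 0.9323 × (0.9323 − 0.3497)/(0.9323 + 0.3497) = 0.4238.

0.424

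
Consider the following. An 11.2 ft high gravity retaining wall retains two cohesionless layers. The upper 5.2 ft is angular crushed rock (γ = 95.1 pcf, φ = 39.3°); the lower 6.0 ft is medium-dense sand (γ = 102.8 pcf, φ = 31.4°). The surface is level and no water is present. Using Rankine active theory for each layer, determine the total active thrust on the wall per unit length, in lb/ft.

K_a1 = tan²(45°−39.3°/2) = 0.2245; K_a2 = tan²(45°−31.4°/2) = 0.3149.
Layer 1: σ at base = K_a1 γ₁ h₁ = 111.0 psf; P₁ = ½×111.0×5.2 = 288.6.
Layer 2: σ_v at top = γ₁h₁ = 494.5; σ_h top = K_a2×494.5 = 155.7; σ_h base = K_a2×(494.5+102.8×6.0) = 350.0.
P₂ = ½(155.7+350.0)×6.0 = 1517. Total P_a = 288.6+1517 = 1806 lb/ft.

1810 lb/ft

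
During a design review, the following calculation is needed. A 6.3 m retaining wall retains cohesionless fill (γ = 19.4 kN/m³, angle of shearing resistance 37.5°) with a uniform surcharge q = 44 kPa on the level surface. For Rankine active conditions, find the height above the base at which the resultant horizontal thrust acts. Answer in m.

K_a = 0.2432.
Triangular part P₁ = ½K_aγH² = 93.63 at H/3 = 2.100 m; rectangular part P₂ = K_a q H = 67.41 at H/2 = 3.150 m.
ȳ = (P₁·2.100 + P₂·3.150)/(P₁+P₂) = 2.540 m.

2.54 m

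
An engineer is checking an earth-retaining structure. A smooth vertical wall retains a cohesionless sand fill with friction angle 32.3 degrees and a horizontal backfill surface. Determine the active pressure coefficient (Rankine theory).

0.303

K_a = (1 − sin φ)/(1 + sin φ) = (1 − sin 32.3°)/(1 + sin 32.3°) = 0.3035.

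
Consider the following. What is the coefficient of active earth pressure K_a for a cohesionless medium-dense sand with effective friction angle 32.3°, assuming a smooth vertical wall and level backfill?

0.303

K_a = tan²(45° − φ/2) = tan²(28.85°) = 0.3035.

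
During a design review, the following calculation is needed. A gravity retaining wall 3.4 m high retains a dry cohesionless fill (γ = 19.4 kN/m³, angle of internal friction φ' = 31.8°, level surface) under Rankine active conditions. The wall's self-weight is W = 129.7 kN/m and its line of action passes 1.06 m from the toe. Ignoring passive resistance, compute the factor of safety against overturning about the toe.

3.49

K_a = tan²(45° − 31.8°/2) = 0.3098.
P_a = ½K_aγH² = 0.5×0.3098×19.4×3.4² = 34.74 kN/m, acting at H/3 = 1.133 m above the base.
Overturning moment M_o = P_a × H/3 = 34.74 × 1.133 = 39.37.
Resisting moment M_r = W × 1.06 = 129.7 × 1.06 = 137.5.
FS_overturning = M_r/M_o = 137.5/39.37 = 3.492.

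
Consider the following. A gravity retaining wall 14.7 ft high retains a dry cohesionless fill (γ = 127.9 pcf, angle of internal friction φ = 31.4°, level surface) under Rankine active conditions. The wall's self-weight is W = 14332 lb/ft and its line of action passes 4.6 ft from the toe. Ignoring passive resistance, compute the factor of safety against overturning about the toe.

3.09

K_a = tan²(45° − 31.4°/2) = 0.3149.
P_a = ½K_aγH² = 0.5×0.3149×127.9×14.7² = 4352 lb/ft, acting at H/3 = 4.900 ft above the base.
Overturning moment M_o = P_a × H/3 = 4352 × 4.900 = 21320.
Resisting moment M_r = W × 4.6 = 14332 × 4.6 = 65930.
FS_overturning = M_r/M_o = 65930/21320 = 3.092.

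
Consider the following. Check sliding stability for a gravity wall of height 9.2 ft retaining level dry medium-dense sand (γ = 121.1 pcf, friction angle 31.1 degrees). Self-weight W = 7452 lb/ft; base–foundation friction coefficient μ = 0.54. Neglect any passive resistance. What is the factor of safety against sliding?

K_a = tan²(45° − 31.1°/2) = 0.3188.
P_a = ½K_aγH² = 0.5×0.3188×121.1×9.2² = 1634 lb/ft, acting at H/3 = 3.067 ft above the base.
FS_sliding = μW / P_a = 0.54×7452 / 1634 = 2.463.

2.46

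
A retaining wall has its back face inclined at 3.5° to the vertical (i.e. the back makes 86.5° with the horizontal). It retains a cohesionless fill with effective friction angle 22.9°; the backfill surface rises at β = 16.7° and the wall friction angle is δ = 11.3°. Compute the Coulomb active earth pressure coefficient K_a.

0.587

K_a = sin²(α+φ) / [sin²α · sin(α−δ) · (1 + √{sin(φ+δ)sin(φ−β) / (sin(α−δ)sin(α+β))})²].
With α = 86.5°, φ = 22.9°, δ = 11.3°, β = 16.7°: K_a = 0.5874.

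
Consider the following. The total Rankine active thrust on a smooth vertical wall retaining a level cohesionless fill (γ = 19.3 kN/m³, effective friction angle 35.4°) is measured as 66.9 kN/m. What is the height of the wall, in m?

5.10 m

K_a = 0.2664. P_a = ½ K_a γ H² ⇒ H = √(2P_a/(K_a γ)).
H = √(2×66.9/(0.2664×19.3)) = 5.101 m.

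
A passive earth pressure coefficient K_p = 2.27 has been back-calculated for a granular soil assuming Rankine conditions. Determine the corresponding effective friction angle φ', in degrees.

22.9°

K_p = (1+sin φ)/(1−sin φ) ⇒ sin φ = (K_p − 1)/(K_p + 1) = 0.3884.
φ = arcsin(0.3884) = 22.85°.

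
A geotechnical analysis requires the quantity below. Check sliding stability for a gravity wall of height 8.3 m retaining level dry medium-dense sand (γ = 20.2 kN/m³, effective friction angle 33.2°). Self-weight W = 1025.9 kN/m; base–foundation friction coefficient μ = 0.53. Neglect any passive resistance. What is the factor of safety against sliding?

K_a = tan²(45° − 33.2°/2) = 0.2924.
P_a = ½K_aγH² = 0.5×0.2924×20.2×8.3² = 203.4 kN/m, acting at H/3 = 2.767 m above the base.
FS_sliding = μW / P_a = 0.53×1025.9 / 203.4 = 2.673.

2.67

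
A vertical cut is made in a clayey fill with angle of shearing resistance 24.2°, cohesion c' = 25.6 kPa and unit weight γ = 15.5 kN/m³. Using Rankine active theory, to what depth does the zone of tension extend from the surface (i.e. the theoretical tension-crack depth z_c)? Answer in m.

5.11 m

K_a = tan²(45° − 24.2°/2) = 0.4185; √K_a = 0.6469.
The active pressure is zero where K_a γ z = 2c√K_a, so z_c = 2c/(γ√K_a) = 2×25.6/(15.5×0.6469) = 5.106 m.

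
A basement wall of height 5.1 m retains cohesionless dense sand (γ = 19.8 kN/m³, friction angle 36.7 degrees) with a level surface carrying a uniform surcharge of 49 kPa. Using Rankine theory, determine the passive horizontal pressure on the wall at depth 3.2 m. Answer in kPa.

K_p = (1 + sin φ)/(1 − sin φ) = 3.970.
σ_v = γz + q = 19.8 × 3.2 + 49 = 112.4 kPa.
σ_h = K_p σ_v = 3.970 × 112.4 = 446.1 kPa.

446 kPa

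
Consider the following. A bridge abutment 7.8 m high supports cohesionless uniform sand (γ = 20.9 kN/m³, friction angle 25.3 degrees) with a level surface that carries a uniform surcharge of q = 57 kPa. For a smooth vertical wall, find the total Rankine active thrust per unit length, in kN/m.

K_a = tan²(45° − φ/2) = 0.4012.
Soil triangle: ½ K_a γ H² = 0.5×0.4012×20.9×7.8² = 255.1 kN/m.
Surcharge rectangle: K_a q H = 0.4012×57×7.8 = 178.4 kN/m.
Total = 255.1 + 178.4 = 433.4 kN/m.

433 kN/m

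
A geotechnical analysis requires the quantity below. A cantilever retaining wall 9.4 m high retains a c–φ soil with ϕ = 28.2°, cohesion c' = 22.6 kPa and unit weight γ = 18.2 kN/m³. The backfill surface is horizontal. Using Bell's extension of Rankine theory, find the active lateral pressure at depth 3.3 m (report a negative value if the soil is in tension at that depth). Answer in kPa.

K_a = (1 − sin φ)/(1 + sin φ) = 0.3582.
σ_a = K_a γ z − 2c√K_a = 0.3582×18.2×3.3 − 2×22.6×0.5985 = -5.539 kPa.

-5.54 kPa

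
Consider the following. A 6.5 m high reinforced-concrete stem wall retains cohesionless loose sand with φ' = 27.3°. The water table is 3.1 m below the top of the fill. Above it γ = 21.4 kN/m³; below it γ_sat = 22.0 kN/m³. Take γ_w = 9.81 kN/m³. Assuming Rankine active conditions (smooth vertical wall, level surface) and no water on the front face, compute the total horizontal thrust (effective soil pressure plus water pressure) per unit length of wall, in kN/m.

205 kN/m

K_a = tan²(45° − φ/2) = 0.3711.
γ' = 22.0 − 9.81 = 12.19 kN/m³. Depth below WT = 3.4 m.
σ'_h at WT = K_a γ d_w = 24.62 kPa; at base = 24.62 + K_a γ' × 3.4 = 40.00 kPa.
P₁ (0–3.1 m) = ½×24.62×3.1 = 38.16. P₂ (3.1–6.5 m) = ½(24.62+40.00)×3.4 = 109.9.
P_w = ½ γ_w h₂² = 0.5×9.81×3.4² = 56.70. Total = 38.16+109.9+56.70 = 204.7 kN/m.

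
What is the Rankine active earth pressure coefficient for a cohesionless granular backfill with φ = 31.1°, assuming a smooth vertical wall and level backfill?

0.319

K_a = tan²(45° − φ/2) = tan²(29.45°) = 0.3188.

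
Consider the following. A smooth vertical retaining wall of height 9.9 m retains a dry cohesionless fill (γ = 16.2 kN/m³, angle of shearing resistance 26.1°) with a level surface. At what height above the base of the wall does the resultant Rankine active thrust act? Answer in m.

K_a = 0.3889.
The pressure distribution is triangular, so the resultant acts at H/3 above the base = 9.9/3 = 3.300 m.

3.30 m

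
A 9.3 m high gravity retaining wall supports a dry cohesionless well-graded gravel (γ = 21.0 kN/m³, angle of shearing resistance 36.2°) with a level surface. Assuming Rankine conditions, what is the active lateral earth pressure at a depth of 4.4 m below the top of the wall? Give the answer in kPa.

23.8 kPa

K_a = (1 − sin φ)/(1 + sin φ) = 0.2574.
σ_h = K_a γ z = 0.2574 × 21.0 × 4.4 = 23.78 kPa.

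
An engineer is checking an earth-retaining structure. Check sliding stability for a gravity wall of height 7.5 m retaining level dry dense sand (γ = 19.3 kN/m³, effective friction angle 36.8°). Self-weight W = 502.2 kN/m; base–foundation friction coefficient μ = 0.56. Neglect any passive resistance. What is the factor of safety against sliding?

2.07

K_a = tan²(45° − 36.8°/2) = 0.2508.
P_a = ½K_aγH² = 0.5×0.2508×19.3×7.5² = 136.1 kN/m, acting at H/3 = 2.500 m above the base.
FS_sliding = μW / P_a = 0.56×502.2 / 136.1 = 2.066.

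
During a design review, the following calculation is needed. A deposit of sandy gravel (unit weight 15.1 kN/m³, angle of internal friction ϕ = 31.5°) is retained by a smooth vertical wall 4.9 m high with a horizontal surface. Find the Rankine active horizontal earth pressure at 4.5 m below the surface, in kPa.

K_a = (1 − sin φ)/(1 + sin φ) = 0.3136.
σ_h = K_a γ z = 0.3136 × 15.1 × 4.5 = 21.31 kPa.

21.3 kPa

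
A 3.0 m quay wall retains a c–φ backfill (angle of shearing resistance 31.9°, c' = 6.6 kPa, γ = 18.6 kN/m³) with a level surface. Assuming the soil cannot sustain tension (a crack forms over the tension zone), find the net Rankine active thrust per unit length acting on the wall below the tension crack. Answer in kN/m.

8.51 kN/m

K_a = 0.3085; √K_a = 0.5555.
Tension-crack depth z_c = 2c/(γ√K_a) = 2×6.6/(18.6×0.5555) = 1.278 m.
σ_a at base = K_a γ H − 2c√K_a = 0.3085×18.6×3.0 − 2×6.6×0.5555 = 9.884 kPa.
P_a = ½ × 9.884 × (H − z_c) = 0.5×9.884×1.722 = 8.512 kN/m.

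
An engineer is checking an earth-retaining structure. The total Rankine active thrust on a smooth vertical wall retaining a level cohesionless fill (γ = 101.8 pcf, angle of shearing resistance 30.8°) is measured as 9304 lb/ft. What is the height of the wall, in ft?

K_a = 0.3227. P_a = ½ K_a γ H² ⇒ H = √(2P_a/(K_a γ)).
H = √(2×9304/(0.3227×101.8)) = 23.80 ft.

23.8 ft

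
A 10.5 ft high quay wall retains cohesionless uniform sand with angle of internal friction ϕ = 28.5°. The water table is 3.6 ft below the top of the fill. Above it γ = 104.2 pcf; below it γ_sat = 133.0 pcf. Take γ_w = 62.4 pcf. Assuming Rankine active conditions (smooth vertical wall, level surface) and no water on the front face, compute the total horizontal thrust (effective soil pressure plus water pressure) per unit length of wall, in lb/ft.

K_a = tan²(45° − φ/2) = 0.3540.
γ' = 133.0 − 62.4 = 70.60 pcf. Depth below WT = 6.9 ft.
σ'_h at WT = K_a γ d_w = 132.8 psf; at base = 132.8 + K_a γ' × 6.9 = 305.2 psf.
P₁ (0–3.6 ft) = ½×132.8×3.6 = 239.0. P₂ (3.6–10.5 ft) = ½(132.8+305.2)×6.9 = 1511.
P_w = ½ γ_w h₂² = 0.5×62.4×6.9² = 1485. Total = 239.0+1511+1485 = 3235 lb/ft.

3240 lb/ft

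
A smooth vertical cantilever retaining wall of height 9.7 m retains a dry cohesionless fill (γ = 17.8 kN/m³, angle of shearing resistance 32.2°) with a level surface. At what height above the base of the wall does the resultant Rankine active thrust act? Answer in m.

K_a = 0.3047.
The pressure distribution is triangular, so the resultant acts at H/3 above the base = 9.7/3 = 3.233 m.

3.23 m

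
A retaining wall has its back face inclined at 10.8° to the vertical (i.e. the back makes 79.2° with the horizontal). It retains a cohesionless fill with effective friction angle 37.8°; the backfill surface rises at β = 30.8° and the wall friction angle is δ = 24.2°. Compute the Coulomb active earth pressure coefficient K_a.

K_a = sin²(α+φ) / [sin²α · sin(α−δ) · (1 + √{sin(φ+δ)sin(φ−β) / (sin(α−δ)sin(α+β))})²].
With α = 79.2°, φ = 37.8°, δ = 24.2°, β = 30.8°: K_a = 0.5321.

0.532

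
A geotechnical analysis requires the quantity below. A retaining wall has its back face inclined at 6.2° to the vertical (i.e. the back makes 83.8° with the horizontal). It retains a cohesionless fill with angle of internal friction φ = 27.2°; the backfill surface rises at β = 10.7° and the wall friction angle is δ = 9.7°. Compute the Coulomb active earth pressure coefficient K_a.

0.454

K_a = sin²(α+φ) / [sin²α · sin(α−δ) · (1 + √{sin(φ+δ)sin(φ−β) / (sin(α−δ)sin(α+β))})²].
With α = 83.8°, φ = 27.2°, δ = 9.7°, β = 10.7°: K_a = 0.4536.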